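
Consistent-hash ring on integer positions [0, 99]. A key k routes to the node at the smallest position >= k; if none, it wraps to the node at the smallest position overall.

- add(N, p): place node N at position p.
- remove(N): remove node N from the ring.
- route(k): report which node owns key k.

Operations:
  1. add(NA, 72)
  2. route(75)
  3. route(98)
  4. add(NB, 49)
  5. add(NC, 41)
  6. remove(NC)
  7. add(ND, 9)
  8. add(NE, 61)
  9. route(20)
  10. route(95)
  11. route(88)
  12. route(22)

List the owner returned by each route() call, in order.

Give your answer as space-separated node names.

Answer: NA NA NB ND ND NB

Derivation:
Op 1: add NA@72 -> ring=[72:NA]
Op 2: route key 75: none >= 75, wrap to smallest pos 72 -> NA
Op 3: route key 98: none >= 98, wrap to smallest pos 72 -> NA
Op 4: add NB@49 -> ring=[49:NB,72:NA]
Op 5: add NC@41 -> ring=[41:NC,49:NB,72:NA]
Op 6: remove NC -> ring=[49:NB,72:NA]
Op 7: add ND@9 -> ring=[9:ND,49:NB,72:NA]
Op 8: add NE@61 -> ring=[9:ND,49:NB,61:NE,72:NA]
Op 9: route key 20: smallest pos >= 20 is 49 -> NB
Op 10: route key 95: none >= 95, wrap to smallest pos 9 -> ND
Op 11: route key 88: none >= 88, wrap to smallest pos 9 -> ND
Op 12: route key 22: smallest pos >= 22 is 49 -> NB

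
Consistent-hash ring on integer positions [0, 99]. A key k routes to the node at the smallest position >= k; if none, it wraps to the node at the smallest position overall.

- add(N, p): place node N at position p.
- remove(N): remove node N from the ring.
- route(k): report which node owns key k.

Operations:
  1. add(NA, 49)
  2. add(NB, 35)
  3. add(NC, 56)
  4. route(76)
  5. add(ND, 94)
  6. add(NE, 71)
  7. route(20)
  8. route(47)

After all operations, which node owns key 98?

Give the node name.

Op 1: add NA@49 -> ring=[49:NA]
Op 2: add NB@35 -> ring=[35:NB,49:NA]
Op 3: add NC@56 -> ring=[35:NB,49:NA,56:NC]
Op 4: route key 76: none >= 76, wrap to smallest pos 35 -> NB
Op 5: add ND@94 -> ring=[35:NB,49:NA,56:NC,94:ND]
Op 6: add NE@71 -> ring=[35:NB,49:NA,56:NC,71:NE,94:ND]
Op 7: route key 20: smallest pos >= 20 is 35 -> NB
Op 8: route key 47: smallest pos >= 47 is 49 -> NA
Final route key 98: none >= 98, wrap to smallest pos 35 -> NB

Answer: NB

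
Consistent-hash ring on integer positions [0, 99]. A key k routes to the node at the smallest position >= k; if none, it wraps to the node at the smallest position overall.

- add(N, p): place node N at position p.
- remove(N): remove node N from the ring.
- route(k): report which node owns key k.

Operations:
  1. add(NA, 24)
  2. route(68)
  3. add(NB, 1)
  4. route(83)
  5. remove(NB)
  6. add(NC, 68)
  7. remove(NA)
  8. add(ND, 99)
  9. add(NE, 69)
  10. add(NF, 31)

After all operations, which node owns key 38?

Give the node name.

Op 1: add NA@24 -> ring=[24:NA]
Op 2: route key 68: none >= 68, wrap to smallest pos 24 -> NA
Op 3: add NB@1 -> ring=[1:NB,24:NA]
Op 4: route key 83: none >= 83, wrap to smallest pos 1 -> NB
Op 5: remove NB -> ring=[24:NA]
Op 6: add NC@68 -> ring=[24:NA,68:NC]
Op 7: remove NA -> ring=[68:NC]
Op 8: add ND@99 -> ring=[68:NC,99:ND]
Op 9: add NE@69 -> ring=[68:NC,69:NE,99:ND]
Op 10: add NF@31 -> ring=[31:NF,68:NC,69:NE,99:ND]
Final route key 38: smallest pos >= 38 is 68 -> NC

Answer: NC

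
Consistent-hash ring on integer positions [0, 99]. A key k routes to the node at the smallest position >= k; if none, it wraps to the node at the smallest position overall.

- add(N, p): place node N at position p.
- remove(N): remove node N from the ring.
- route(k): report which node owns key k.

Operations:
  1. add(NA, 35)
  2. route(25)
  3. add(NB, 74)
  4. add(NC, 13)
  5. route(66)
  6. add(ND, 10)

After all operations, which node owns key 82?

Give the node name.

Answer: ND

Derivation:
Op 1: add NA@35 -> ring=[35:NA]
Op 2: route key 25: smallest pos >= 25 is 35 -> NA
Op 3: add NB@74 -> ring=[35:NA,74:NB]
Op 4: add NC@13 -> ring=[13:NC,35:NA,74:NB]
Op 5: route key 66: smallest pos >= 66 is 74 -> NB
Op 6: add ND@10 -> ring=[10:ND,13:NC,35:NA,74:NB]
Final route key 82: none >= 82, wrap to smallest pos 10 -> ND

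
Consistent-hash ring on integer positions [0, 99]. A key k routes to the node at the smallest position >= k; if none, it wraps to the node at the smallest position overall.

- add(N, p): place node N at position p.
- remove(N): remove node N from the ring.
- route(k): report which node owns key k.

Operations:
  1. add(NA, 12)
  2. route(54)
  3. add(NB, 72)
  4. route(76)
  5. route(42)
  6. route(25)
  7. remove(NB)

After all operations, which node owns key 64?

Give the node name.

Op 1: add NA@12 -> ring=[12:NA]
Op 2: route key 54: none >= 54, wrap to smallest pos 12 -> NA
Op 3: add NB@72 -> ring=[12:NA,72:NB]
Op 4: route key 76: none >= 76, wrap to smallest pos 12 -> NA
Op 5: route key 42: smallest pos >= 42 is 72 -> NB
Op 6: route key 25: smallest pos >= 25 is 72 -> NB
Op 7: remove NB -> ring=[12:NA]
Final route key 64: none >= 64, wrap to smallest pos 12 -> NA

Answer: NA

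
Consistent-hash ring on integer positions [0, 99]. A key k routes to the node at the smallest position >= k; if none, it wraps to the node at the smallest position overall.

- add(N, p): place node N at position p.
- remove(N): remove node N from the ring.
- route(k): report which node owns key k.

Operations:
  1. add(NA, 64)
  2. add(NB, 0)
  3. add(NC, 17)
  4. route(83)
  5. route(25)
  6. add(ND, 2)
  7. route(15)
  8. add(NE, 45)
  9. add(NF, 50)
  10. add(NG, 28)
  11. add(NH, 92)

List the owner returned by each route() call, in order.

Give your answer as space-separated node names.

Answer: NB NA NC

Derivation:
Op 1: add NA@64 -> ring=[64:NA]
Op 2: add NB@0 -> ring=[0:NB,64:NA]
Op 3: add NC@17 -> ring=[0:NB,17:NC,64:NA]
Op 4: route key 83: none >= 83, wrap to smallest pos 0 -> NB
Op 5: route key 25: smallest pos >= 25 is 64 -> NA
Op 6: add ND@2 -> ring=[0:NB,2:ND,17:NC,64:NA]
Op 7: route key 15: smallest pos >= 15 is 17 -> NC
Op 8: add NE@45 -> ring=[0:NB,2:ND,17:NC,45:NE,64:NA]
Op 9: add NF@50 -> ring=[0:NB,2:ND,17:NC,45:NE,50:NF,64:NA]
Op 10: add NG@28 -> ring=[0:NB,2:ND,17:NC,28:NG,45:NE,50:NF,64:NA]
Op 11: add NH@92 -> ring=[0:NB,2:ND,17:NC,28:NG,45:NE,50:NF,64:NA,92:NH]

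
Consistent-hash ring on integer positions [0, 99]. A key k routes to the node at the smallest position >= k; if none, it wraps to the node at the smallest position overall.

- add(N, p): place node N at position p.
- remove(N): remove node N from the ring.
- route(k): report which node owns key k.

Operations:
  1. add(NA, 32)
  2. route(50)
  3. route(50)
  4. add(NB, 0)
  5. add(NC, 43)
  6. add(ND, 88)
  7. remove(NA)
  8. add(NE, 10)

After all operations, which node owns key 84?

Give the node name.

Op 1: add NA@32 -> ring=[32:NA]
Op 2: route key 50: none >= 50, wrap to smallest pos 32 -> NA
Op 3: route key 50: none >= 50, wrap to smallest pos 32 -> NA
Op 4: add NB@0 -> ring=[0:NB,32:NA]
Op 5: add NC@43 -> ring=[0:NB,32:NA,43:NC]
Op 6: add ND@88 -> ring=[0:NB,32:NA,43:NC,88:ND]
Op 7: remove NA -> ring=[0:NB,43:NC,88:ND]
Op 8: add NE@10 -> ring=[0:NB,10:NE,43:NC,88:ND]
Final route key 84: smallest pos >= 84 is 88 -> ND

Answer: ND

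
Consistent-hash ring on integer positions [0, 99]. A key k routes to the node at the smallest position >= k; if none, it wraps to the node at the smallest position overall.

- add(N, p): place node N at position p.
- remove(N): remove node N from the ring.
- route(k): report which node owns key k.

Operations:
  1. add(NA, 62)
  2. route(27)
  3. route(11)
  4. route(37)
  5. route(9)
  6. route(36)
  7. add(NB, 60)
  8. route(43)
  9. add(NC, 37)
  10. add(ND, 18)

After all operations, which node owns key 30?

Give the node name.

Op 1: add NA@62 -> ring=[62:NA]
Op 2: route key 27: smallest pos >= 27 is 62 -> NA
Op 3: route key 11: smallest pos >= 11 is 62 -> NA
Op 4: route key 37: smallest pos >= 37 is 62 -> NA
Op 5: route key 9: smallest pos >= 9 is 62 -> NA
Op 6: route key 36: smallest pos >= 36 is 62 -> NA
Op 7: add NB@60 -> ring=[60:NB,62:NA]
Op 8: route key 43: smallest pos >= 43 is 60 -> NB
Op 9: add NC@37 -> ring=[37:NC,60:NB,62:NA]
Op 10: add ND@18 -> ring=[18:ND,37:NC,60:NB,62:NA]
Final route key 30: smallest pos >= 30 is 37 -> NC

Answer: NC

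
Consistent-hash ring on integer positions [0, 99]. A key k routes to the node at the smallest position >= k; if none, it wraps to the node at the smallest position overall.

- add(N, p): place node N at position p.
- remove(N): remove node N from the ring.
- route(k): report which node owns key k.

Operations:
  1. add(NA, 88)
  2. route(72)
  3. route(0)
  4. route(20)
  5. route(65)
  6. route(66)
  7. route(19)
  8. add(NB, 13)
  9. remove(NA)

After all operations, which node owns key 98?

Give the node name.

Op 1: add NA@88 -> ring=[88:NA]
Op 2: route key 72: smallest pos >= 72 is 88 -> NA
Op 3: route key 0: smallest pos >= 0 is 88 -> NA
Op 4: route key 20: smallest pos >= 20 is 88 -> NA
Op 5: route key 65: smallest pos >= 65 is 88 -> NA
Op 6: route key 66: smallest pos >= 66 is 88 -> NA
Op 7: route key 19: smallest pos >= 19 is 88 -> NA
Op 8: add NB@13 -> ring=[13:NB,88:NA]
Op 9: remove NA -> ring=[13:NB]
Final route key 98: none >= 98, wrap to smallest pos 13 -> NB

Answer: NB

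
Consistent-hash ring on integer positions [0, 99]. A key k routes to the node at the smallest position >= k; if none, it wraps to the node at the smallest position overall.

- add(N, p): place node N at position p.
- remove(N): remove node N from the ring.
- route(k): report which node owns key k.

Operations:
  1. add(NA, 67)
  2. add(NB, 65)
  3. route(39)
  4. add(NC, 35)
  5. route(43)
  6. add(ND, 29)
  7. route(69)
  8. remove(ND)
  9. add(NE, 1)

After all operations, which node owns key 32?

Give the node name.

Answer: NC

Derivation:
Op 1: add NA@67 -> ring=[67:NA]
Op 2: add NB@65 -> ring=[65:NB,67:NA]
Op 3: route key 39: smallest pos >= 39 is 65 -> NB
Op 4: add NC@35 -> ring=[35:NC,65:NB,67:NA]
Op 5: route key 43: smallest pos >= 43 is 65 -> NB
Op 6: add ND@29 -> ring=[29:ND,35:NC,65:NB,67:NA]
Op 7: route key 69: none >= 69, wrap to smallest pos 29 -> ND
Op 8: remove ND -> ring=[35:NC,65:NB,67:NA]
Op 9: add NE@1 -> ring=[1:NE,35:NC,65:NB,67:NA]
Final route key 32: smallest pos >= 32 is 35 -> NC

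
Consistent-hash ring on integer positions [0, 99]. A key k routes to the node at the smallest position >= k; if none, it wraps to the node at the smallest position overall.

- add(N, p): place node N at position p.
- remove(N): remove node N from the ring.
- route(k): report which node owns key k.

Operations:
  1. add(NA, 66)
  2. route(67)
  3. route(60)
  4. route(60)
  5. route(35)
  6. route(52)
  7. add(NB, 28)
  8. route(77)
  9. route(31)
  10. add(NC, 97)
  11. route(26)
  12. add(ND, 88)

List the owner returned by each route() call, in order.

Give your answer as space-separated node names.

Op 1: add NA@66 -> ring=[66:NA]
Op 2: route key 67: none >= 67, wrap to smallest pos 66 -> NA
Op 3: route key 60: smallest pos >= 60 is 66 -> NA
Op 4: route key 60: smallest pos >= 60 is 66 -> NA
Op 5: route key 35: smallest pos >= 35 is 66 -> NA
Op 6: route key 52: smallest pos >= 52 is 66 -> NA
Op 7: add NB@28 -> ring=[28:NB,66:NA]
Op 8: route key 77: none >= 77, wrap to smallest pos 28 -> NB
Op 9: route key 31: smallest pos >= 31 is 66 -> NA
Op 10: add NC@97 -> ring=[28:NB,66:NA,97:NC]
Op 11: route key 26: smallest pos >= 26 is 28 -> NB
Op 12: add ND@88 -> ring=[28:NB,66:NA,88:ND,97:NC]

Answer: NA NA NA NA NA NB NA NB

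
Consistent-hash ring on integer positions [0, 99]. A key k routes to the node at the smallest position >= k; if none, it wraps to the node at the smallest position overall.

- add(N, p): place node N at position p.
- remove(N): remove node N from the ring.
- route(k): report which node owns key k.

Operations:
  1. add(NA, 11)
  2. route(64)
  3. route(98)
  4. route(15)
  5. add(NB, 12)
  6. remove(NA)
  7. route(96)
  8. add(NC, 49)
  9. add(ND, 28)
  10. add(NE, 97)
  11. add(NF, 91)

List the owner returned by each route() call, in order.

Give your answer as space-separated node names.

Op 1: add NA@11 -> ring=[11:NA]
Op 2: route key 64: none >= 64, wrap to smallest pos 11 -> NA
Op 3: route key 98: none >= 98, wrap to smallest pos 11 -> NA
Op 4: route key 15: none >= 15, wrap to smallest pos 11 -> NA
Op 5: add NB@12 -> ring=[11:NA,12:NB]
Op 6: remove NA -> ring=[12:NB]
Op 7: route key 96: none >= 96, wrap to smallest pos 12 -> NB
Op 8: add NC@49 -> ring=[12:NB,49:NC]
Op 9: add ND@28 -> ring=[12:NB,28:ND,49:NC]
Op 10: add NE@97 -> ring=[12:NB,28:ND,49:NC,97:NE]
Op 11: add NF@91 -> ring=[12:NB,28:ND,49:NC,91:NF,97:NE]

Answer: NA NA NA NB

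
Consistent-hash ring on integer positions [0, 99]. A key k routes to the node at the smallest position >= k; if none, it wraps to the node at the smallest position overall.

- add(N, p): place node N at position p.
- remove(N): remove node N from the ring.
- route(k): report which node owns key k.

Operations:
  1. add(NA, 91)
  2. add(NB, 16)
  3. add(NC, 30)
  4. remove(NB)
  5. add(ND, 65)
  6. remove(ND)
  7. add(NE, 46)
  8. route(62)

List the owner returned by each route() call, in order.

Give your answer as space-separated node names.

Answer: NA

Derivation:
Op 1: add NA@91 -> ring=[91:NA]
Op 2: add NB@16 -> ring=[16:NB,91:NA]
Op 3: add NC@30 -> ring=[16:NB,30:NC,91:NA]
Op 4: remove NB -> ring=[30:NC,91:NA]
Op 5: add ND@65 -> ring=[30:NC,65:ND,91:NA]
Op 6: remove ND -> ring=[30:NC,91:NA]
Op 7: add NE@46 -> ring=[30:NC,46:NE,91:NA]
Op 8: route key 62: smallest pos >= 62 is 91 -> NA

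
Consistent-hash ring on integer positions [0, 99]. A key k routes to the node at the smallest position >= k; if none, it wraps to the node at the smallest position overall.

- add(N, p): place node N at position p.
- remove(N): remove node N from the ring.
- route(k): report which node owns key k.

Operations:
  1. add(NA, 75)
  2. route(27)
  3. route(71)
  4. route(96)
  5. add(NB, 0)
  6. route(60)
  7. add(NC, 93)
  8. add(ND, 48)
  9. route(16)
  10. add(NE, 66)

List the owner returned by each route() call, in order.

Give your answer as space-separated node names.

Op 1: add NA@75 -> ring=[75:NA]
Op 2: route key 27: smallest pos >= 27 is 75 -> NA
Op 3: route key 71: smallest pos >= 71 is 75 -> NA
Op 4: route key 96: none >= 96, wrap to smallest pos 75 -> NA
Op 5: add NB@0 -> ring=[0:NB,75:NA]
Op 6: route key 60: smallest pos >= 60 is 75 -> NA
Op 7: add NC@93 -> ring=[0:NB,75:NA,93:NC]
Op 8: add ND@48 -> ring=[0:NB,48:ND,75:NA,93:NC]
Op 9: route key 16: smallest pos >= 16 is 48 -> ND
Op 10: add NE@66 -> ring=[0:NB,48:ND,66:NE,75:NA,93:NC]

Answer: NA NA NA NA ND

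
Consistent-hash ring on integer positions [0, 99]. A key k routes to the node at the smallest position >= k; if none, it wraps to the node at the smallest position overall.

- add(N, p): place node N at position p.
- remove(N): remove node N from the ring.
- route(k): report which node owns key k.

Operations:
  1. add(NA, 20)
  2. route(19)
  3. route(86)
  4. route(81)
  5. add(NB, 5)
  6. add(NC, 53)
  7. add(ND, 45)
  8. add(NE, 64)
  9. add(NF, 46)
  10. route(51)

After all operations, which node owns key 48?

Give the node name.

Answer: NC

Derivation:
Op 1: add NA@20 -> ring=[20:NA]
Op 2: route key 19: smallest pos >= 19 is 20 -> NA
Op 3: route key 86: none >= 86, wrap to smallest pos 20 -> NA
Op 4: route key 81: none >= 81, wrap to smallest pos 20 -> NA
Op 5: add NB@5 -> ring=[5:NB,20:NA]
Op 6: add NC@53 -> ring=[5:NB,20:NA,53:NC]
Op 7: add ND@45 -> ring=[5:NB,20:NA,45:ND,53:NC]
Op 8: add NE@64 -> ring=[5:NB,20:NA,45:ND,53:NC,64:NE]
Op 9: add NF@46 -> ring=[5:NB,20:NA,45:ND,46:NF,53:NC,64:NE]
Op 10: route key 51: smallest pos >= 51 is 53 -> NC
Final route key 48: smallest pos >= 48 is 53 -> NC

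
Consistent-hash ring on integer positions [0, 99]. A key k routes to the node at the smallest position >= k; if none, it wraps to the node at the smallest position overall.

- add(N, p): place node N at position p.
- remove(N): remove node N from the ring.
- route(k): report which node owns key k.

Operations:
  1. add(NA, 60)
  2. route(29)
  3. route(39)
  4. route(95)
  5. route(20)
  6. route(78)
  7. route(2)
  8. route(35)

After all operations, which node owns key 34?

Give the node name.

Op 1: add NA@60 -> ring=[60:NA]
Op 2: route key 29: smallest pos >= 29 is 60 -> NA
Op 3: route key 39: smallest pos >= 39 is 60 -> NA
Op 4: route key 95: none >= 95, wrap to smallest pos 60 -> NA
Op 5: route key 20: smallest pos >= 20 is 60 -> NA
Op 6: route key 78: none >= 78, wrap to smallest pos 60 -> NA
Op 7: route key 2: smallest pos >= 2 is 60 -> NA
Op 8: route key 35: smallest pos >= 35 is 60 -> NA
Final route key 34: smallest pos >= 34 is 60 -> NA

Answer: NA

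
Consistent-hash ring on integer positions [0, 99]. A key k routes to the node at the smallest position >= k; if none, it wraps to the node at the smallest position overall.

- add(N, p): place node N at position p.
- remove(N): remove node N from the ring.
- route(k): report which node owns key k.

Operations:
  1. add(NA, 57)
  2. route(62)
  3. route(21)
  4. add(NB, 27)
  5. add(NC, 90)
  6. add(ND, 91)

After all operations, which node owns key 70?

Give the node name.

Answer: NC

Derivation:
Op 1: add NA@57 -> ring=[57:NA]
Op 2: route key 62: none >= 62, wrap to smallest pos 57 -> NA
Op 3: route key 21: smallest pos >= 21 is 57 -> NA
Op 4: add NB@27 -> ring=[27:NB,57:NA]
Op 5: add NC@90 -> ring=[27:NB,57:NA,90:NC]
Op 6: add ND@91 -> ring=[27:NB,57:NA,90:NC,91:ND]
Final route key 70: smallest pos >= 70 is 90 -> NC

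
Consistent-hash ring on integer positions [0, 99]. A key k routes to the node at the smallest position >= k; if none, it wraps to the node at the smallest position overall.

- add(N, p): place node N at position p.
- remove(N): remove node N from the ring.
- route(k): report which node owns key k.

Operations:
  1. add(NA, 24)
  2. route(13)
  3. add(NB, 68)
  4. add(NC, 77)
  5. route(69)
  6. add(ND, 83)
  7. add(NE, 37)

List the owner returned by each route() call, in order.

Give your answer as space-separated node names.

Answer: NA NC

Derivation:
Op 1: add NA@24 -> ring=[24:NA]
Op 2: route key 13: smallest pos >= 13 is 24 -> NA
Op 3: add NB@68 -> ring=[24:NA,68:NB]
Op 4: add NC@77 -> ring=[24:NA,68:NB,77:NC]
Op 5: route key 69: smallest pos >= 69 is 77 -> NC
Op 6: add ND@83 -> ring=[24:NA,68:NB,77:NC,83:ND]
Op 7: add NE@37 -> ring=[24:NA,37:NE,68:NB,77:NC,83:ND]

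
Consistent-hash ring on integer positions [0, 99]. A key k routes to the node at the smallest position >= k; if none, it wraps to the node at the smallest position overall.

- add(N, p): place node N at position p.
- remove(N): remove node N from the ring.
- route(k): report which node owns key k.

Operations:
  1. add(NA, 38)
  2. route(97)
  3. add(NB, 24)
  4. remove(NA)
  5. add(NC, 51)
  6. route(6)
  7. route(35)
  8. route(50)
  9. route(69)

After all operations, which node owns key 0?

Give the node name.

Answer: NB

Derivation:
Op 1: add NA@38 -> ring=[38:NA]
Op 2: route key 97: none >= 97, wrap to smallest pos 38 -> NA
Op 3: add NB@24 -> ring=[24:NB,38:NA]
Op 4: remove NA -> ring=[24:NB]
Op 5: add NC@51 -> ring=[24:NB,51:NC]
Op 6: route key 6: smallest pos >= 6 is 24 -> NB
Op 7: route key 35: smallest pos >= 35 is 51 -> NC
Op 8: route key 50: smallest pos >= 50 is 51 -> NC
Op 9: route key 69: none >= 69, wrap to smallest pos 24 -> NB
Final route key 0: smallest pos >= 0 is 24 -> NB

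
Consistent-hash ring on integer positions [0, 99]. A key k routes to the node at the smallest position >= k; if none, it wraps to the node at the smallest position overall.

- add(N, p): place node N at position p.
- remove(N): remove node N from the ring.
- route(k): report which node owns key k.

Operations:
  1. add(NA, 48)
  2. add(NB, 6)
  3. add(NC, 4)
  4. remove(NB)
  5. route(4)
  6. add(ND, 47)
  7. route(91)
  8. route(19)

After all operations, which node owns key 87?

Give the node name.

Answer: NC

Derivation:
Op 1: add NA@48 -> ring=[48:NA]
Op 2: add NB@6 -> ring=[6:NB,48:NA]
Op 3: add NC@4 -> ring=[4:NC,6:NB,48:NA]
Op 4: remove NB -> ring=[4:NC,48:NA]
Op 5: route key 4: smallest pos >= 4 is 4 -> NC
Op 6: add ND@47 -> ring=[4:NC,47:ND,48:NA]
Op 7: route key 91: none >= 91, wrap to smallest pos 4 -> NC
Op 8: route key 19: smallest pos >= 19 is 47 -> ND
Final route key 87: none >= 87, wrap to smallest pos 4 -> NC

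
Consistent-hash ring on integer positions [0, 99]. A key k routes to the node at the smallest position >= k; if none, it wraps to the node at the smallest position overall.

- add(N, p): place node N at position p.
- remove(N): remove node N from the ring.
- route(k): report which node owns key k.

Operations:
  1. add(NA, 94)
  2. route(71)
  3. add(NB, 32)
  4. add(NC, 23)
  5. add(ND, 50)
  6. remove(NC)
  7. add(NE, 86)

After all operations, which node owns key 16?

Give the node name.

Answer: NB

Derivation:
Op 1: add NA@94 -> ring=[94:NA]
Op 2: route key 71: smallest pos >= 71 is 94 -> NA
Op 3: add NB@32 -> ring=[32:NB,94:NA]
Op 4: add NC@23 -> ring=[23:NC,32:NB,94:NA]
Op 5: add ND@50 -> ring=[23:NC,32:NB,50:ND,94:NA]
Op 6: remove NC -> ring=[32:NB,50:ND,94:NA]
Op 7: add NE@86 -> ring=[32:NB,50:ND,86:NE,94:NA]
Final route key 16: smallest pos >= 16 is 32 -> NB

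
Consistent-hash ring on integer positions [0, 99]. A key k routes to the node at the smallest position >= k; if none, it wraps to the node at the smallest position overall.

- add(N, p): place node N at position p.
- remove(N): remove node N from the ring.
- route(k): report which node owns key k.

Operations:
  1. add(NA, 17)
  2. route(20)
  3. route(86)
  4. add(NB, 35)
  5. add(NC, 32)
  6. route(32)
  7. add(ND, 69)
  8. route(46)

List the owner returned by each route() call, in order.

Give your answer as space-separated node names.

Answer: NA NA NC ND

Derivation:
Op 1: add NA@17 -> ring=[17:NA]
Op 2: route key 20: none >= 20, wrap to smallest pos 17 -> NA
Op 3: route key 86: none >= 86, wrap to smallest pos 17 -> NA
Op 4: add NB@35 -> ring=[17:NA,35:NB]
Op 5: add NC@32 -> ring=[17:NA,32:NC,35:NB]
Op 6: route key 32: smallest pos >= 32 is 32 -> NC
Op 7: add ND@69 -> ring=[17:NA,32:NC,35:NB,69:ND]
Op 8: route key 46: smallest pos >= 46 is 69 -> ND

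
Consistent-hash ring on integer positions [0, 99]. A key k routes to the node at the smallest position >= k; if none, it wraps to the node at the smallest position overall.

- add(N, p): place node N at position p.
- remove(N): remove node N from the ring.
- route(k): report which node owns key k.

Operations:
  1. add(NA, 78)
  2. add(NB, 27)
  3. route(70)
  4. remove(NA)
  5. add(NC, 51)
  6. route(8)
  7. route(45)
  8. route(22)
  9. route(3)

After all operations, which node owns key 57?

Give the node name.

Op 1: add NA@78 -> ring=[78:NA]
Op 2: add NB@27 -> ring=[27:NB,78:NA]
Op 3: route key 70: smallest pos >= 70 is 78 -> NA
Op 4: remove NA -> ring=[27:NB]
Op 5: add NC@51 -> ring=[27:NB,51:NC]
Op 6: route key 8: smallest pos >= 8 is 27 -> NB
Op 7: route key 45: smallest pos >= 45 is 51 -> NC
Op 8: route key 22: smallest pos >= 22 is 27 -> NB
Op 9: route key 3: smallest pos >= 3 is 27 -> NB
Final route key 57: none >= 57, wrap to smallest pos 27 -> NB

Answer: NB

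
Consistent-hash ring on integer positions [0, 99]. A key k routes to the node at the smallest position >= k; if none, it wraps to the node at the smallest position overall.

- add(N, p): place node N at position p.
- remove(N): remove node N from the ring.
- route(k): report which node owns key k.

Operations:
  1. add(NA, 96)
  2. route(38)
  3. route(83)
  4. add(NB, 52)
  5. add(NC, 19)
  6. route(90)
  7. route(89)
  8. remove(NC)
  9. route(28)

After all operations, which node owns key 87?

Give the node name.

Op 1: add NA@96 -> ring=[96:NA]
Op 2: route key 38: smallest pos >= 38 is 96 -> NA
Op 3: route key 83: smallest pos >= 83 is 96 -> NA
Op 4: add NB@52 -> ring=[52:NB,96:NA]
Op 5: add NC@19 -> ring=[19:NC,52:NB,96:NA]
Op 6: route key 90: smallest pos >= 90 is 96 -> NA
Op 7: route key 89: smallest pos >= 89 is 96 -> NA
Op 8: remove NC -> ring=[52:NB,96:NA]
Op 9: route key 28: smallest pos >= 28 is 52 -> NB
Final route key 87: smallest pos >= 87 is 96 -> NA

Answer: NA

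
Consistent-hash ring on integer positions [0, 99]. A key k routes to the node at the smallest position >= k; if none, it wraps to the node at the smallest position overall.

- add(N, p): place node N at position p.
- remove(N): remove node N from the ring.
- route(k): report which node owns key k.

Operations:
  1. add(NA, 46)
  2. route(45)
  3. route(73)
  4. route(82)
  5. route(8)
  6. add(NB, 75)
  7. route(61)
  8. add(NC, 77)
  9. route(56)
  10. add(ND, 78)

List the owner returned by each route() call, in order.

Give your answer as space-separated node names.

Answer: NA NA NA NA NB NB

Derivation:
Op 1: add NA@46 -> ring=[46:NA]
Op 2: route key 45: smallest pos >= 45 is 46 -> NA
Op 3: route key 73: none >= 73, wrap to smallest pos 46 -> NA
Op 4: route key 82: none >= 82, wrap to smallest pos 46 -> NA
Op 5: route key 8: smallest pos >= 8 is 46 -> NA
Op 6: add NB@75 -> ring=[46:NA,75:NB]
Op 7: route key 61: smallest pos >= 61 is 75 -> NB
Op 8: add NC@77 -> ring=[46:NA,75:NB,77:NC]
Op 9: route key 56: smallest pos >= 56 is 75 -> NB
Op 10: add ND@78 -> ring=[46:NA,75:NB,77:NC,78:ND]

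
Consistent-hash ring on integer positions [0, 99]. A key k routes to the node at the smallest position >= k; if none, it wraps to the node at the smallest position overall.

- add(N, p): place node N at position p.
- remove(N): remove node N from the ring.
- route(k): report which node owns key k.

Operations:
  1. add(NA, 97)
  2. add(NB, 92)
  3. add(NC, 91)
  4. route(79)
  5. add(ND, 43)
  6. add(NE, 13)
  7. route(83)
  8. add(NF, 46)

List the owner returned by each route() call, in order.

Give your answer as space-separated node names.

Answer: NC NC

Derivation:
Op 1: add NA@97 -> ring=[97:NA]
Op 2: add NB@92 -> ring=[92:NB,97:NA]
Op 3: add NC@91 -> ring=[91:NC,92:NB,97:NA]
Op 4: route key 79: smallest pos >= 79 is 91 -> NC
Op 5: add ND@43 -> ring=[43:ND,91:NC,92:NB,97:NA]
Op 6: add NE@13 -> ring=[13:NE,43:ND,91:NC,92:NB,97:NA]
Op 7: route key 83: smallest pos >= 83 is 91 -> NC
Op 8: add NF@46 -> ring=[13:NE,43:ND,46:NF,91:NC,92:NB,97:NA]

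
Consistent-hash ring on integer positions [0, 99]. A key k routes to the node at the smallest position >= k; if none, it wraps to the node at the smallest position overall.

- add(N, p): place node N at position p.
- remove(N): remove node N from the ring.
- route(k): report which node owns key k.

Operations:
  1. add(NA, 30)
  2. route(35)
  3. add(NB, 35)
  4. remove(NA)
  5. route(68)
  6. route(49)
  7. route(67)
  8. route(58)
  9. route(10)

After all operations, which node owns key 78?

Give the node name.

Op 1: add NA@30 -> ring=[30:NA]
Op 2: route key 35: none >= 35, wrap to smallest pos 30 -> NA
Op 3: add NB@35 -> ring=[30:NA,35:NB]
Op 4: remove NA -> ring=[35:NB]
Op 5: route key 68: none >= 68, wrap to smallest pos 35 -> NB
Op 6: route key 49: none >= 49, wrap to smallest pos 35 -> NB
Op 7: route key 67: none >= 67, wrap to smallest pos 35 -> NB
Op 8: route key 58: none >= 58, wrap to smallest pos 35 -> NB
Op 9: route key 10: smallest pos >= 10 is 35 -> NB
Final route key 78: none >= 78, wrap to smallest pos 35 -> NB

Answer: NB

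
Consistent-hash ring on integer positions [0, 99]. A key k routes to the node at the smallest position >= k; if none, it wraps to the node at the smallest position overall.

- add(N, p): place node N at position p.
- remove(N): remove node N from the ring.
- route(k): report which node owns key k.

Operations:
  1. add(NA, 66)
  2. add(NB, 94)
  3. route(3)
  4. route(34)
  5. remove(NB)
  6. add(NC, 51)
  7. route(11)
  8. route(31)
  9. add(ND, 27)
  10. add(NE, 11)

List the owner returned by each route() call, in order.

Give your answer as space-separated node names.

Answer: NA NA NC NC

Derivation:
Op 1: add NA@66 -> ring=[66:NA]
Op 2: add NB@94 -> ring=[66:NA,94:NB]
Op 3: route key 3: smallest pos >= 3 is 66 -> NA
Op 4: route key 34: smallest pos >= 34 is 66 -> NA
Op 5: remove NB -> ring=[66:NA]
Op 6: add NC@51 -> ring=[51:NC,66:NA]
Op 7: route key 11: smallest pos >= 11 is 51 -> NC
Op 8: route key 31: smallest pos >= 31 is 51 -> NC
Op 9: add ND@27 -> ring=[27:ND,51:NC,66:NA]
Op 10: add NE@11 -> ring=[11:NE,27:ND,51:NC,66:NA]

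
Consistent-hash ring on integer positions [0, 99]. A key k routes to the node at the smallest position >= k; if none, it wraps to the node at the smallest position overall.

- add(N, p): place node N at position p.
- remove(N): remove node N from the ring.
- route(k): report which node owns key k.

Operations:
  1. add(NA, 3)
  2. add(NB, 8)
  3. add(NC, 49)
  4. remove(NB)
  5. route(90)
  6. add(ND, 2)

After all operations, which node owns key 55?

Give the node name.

Op 1: add NA@3 -> ring=[3:NA]
Op 2: add NB@8 -> ring=[3:NA,8:NB]
Op 3: add NC@49 -> ring=[3:NA,8:NB,49:NC]
Op 4: remove NB -> ring=[3:NA,49:NC]
Op 5: route key 90: none >= 90, wrap to smallest pos 3 -> NA
Op 6: add ND@2 -> ring=[2:ND,3:NA,49:NC]
Final route key 55: none >= 55, wrap to smallest pos 2 -> ND

Answer: ND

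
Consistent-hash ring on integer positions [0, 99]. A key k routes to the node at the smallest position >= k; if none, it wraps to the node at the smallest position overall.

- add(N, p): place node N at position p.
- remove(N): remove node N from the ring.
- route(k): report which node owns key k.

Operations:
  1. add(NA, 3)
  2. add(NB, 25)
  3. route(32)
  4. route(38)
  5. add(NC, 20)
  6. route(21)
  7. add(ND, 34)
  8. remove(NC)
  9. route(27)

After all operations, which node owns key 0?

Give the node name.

Op 1: add NA@3 -> ring=[3:NA]
Op 2: add NB@25 -> ring=[3:NA,25:NB]
Op 3: route key 32: none >= 32, wrap to smallest pos 3 -> NA
Op 4: route key 38: none >= 38, wrap to smallest pos 3 -> NA
Op 5: add NC@20 -> ring=[3:NA,20:NC,25:NB]
Op 6: route key 21: smallest pos >= 21 is 25 -> NB
Op 7: add ND@34 -> ring=[3:NA,20:NC,25:NB,34:ND]
Op 8: remove NC -> ring=[3:NA,25:NB,34:ND]
Op 9: route key 27: smallest pos >= 27 is 34 -> ND
Final route key 0: smallest pos >= 0 is 3 -> NA

Answer: NA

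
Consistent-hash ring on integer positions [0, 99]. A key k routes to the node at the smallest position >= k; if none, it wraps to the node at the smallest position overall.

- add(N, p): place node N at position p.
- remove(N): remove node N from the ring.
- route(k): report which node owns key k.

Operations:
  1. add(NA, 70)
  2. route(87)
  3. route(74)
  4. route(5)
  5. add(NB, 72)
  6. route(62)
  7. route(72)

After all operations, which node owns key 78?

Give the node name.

Op 1: add NA@70 -> ring=[70:NA]
Op 2: route key 87: none >= 87, wrap to smallest pos 70 -> NA
Op 3: route key 74: none >= 74, wrap to smallest pos 70 -> NA
Op 4: route key 5: smallest pos >= 5 is 70 -> NA
Op 5: add NB@72 -> ring=[70:NA,72:NB]
Op 6: route key 62: smallest pos >= 62 is 70 -> NA
Op 7: route key 72: smallest pos >= 72 is 72 -> NB
Final route key 78: none >= 78, wrap to smallest pos 70 -> NA

Answer: NA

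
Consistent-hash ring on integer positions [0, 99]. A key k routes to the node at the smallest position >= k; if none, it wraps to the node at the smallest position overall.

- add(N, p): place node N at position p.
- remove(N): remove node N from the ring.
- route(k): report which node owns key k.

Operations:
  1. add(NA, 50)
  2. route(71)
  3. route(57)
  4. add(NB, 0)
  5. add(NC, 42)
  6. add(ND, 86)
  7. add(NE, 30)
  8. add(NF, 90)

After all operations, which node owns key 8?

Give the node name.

Op 1: add NA@50 -> ring=[50:NA]
Op 2: route key 71: none >= 71, wrap to smallest pos 50 -> NA
Op 3: route key 57: none >= 57, wrap to smallest pos 50 -> NA
Op 4: add NB@0 -> ring=[0:NB,50:NA]
Op 5: add NC@42 -> ring=[0:NB,42:NC,50:NA]
Op 6: add ND@86 -> ring=[0:NB,42:NC,50:NA,86:ND]
Op 7: add NE@30 -> ring=[0:NB,30:NE,42:NC,50:NA,86:ND]
Op 8: add NF@90 -> ring=[0:NB,30:NE,42:NC,50:NA,86:ND,90:NF]
Final route key 8: smallest pos >= 8 is 30 -> NE

Answer: NE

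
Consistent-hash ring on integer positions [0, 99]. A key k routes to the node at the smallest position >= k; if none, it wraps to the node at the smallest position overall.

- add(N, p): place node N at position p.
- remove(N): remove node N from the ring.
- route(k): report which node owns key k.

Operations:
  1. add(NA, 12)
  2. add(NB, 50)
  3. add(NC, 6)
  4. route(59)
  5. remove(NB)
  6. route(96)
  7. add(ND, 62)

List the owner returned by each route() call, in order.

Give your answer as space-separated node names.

Op 1: add NA@12 -> ring=[12:NA]
Op 2: add NB@50 -> ring=[12:NA,50:NB]
Op 3: add NC@6 -> ring=[6:NC,12:NA,50:NB]
Op 4: route key 59: none >= 59, wrap to smallest pos 6 -> NC
Op 5: remove NB -> ring=[6:NC,12:NA]
Op 6: route key 96: none >= 96, wrap to smallest pos 6 -> NC
Op 7: add ND@62 -> ring=[6:NC,12:NA,62:ND]

Answer: NC NC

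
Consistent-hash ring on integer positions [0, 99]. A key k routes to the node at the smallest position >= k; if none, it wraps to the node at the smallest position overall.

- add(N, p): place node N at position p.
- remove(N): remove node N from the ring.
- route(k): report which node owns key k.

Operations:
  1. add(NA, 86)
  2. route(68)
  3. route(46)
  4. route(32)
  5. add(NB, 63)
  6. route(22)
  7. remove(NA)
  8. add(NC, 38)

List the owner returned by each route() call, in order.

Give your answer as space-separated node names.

Op 1: add NA@86 -> ring=[86:NA]
Op 2: route key 68: smallest pos >= 68 is 86 -> NA
Op 3: route key 46: smallest pos >= 46 is 86 -> NA
Op 4: route key 32: smallest pos >= 32 is 86 -> NA
Op 5: add NB@63 -> ring=[63:NB,86:NA]
Op 6: route key 22: smallest pos >= 22 is 63 -> NB
Op 7: remove NA -> ring=[63:NB]
Op 8: add NC@38 -> ring=[38:NC,63:NB]

Answer: NA NA NA NB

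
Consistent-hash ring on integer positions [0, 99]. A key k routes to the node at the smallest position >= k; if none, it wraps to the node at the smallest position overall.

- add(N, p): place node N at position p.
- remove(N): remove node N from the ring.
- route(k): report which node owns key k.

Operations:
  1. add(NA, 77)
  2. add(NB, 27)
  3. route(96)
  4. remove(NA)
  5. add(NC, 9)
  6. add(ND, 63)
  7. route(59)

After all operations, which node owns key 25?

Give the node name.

Op 1: add NA@77 -> ring=[77:NA]
Op 2: add NB@27 -> ring=[27:NB,77:NA]
Op 3: route key 96: none >= 96, wrap to smallest pos 27 -> NB
Op 4: remove NA -> ring=[27:NB]
Op 5: add NC@9 -> ring=[9:NC,27:NB]
Op 6: add ND@63 -> ring=[9:NC,27:NB,63:ND]
Op 7: route key 59: smallest pos >= 59 is 63 -> ND
Final route key 25: smallest pos >= 25 is 27 -> NB

Answer: NB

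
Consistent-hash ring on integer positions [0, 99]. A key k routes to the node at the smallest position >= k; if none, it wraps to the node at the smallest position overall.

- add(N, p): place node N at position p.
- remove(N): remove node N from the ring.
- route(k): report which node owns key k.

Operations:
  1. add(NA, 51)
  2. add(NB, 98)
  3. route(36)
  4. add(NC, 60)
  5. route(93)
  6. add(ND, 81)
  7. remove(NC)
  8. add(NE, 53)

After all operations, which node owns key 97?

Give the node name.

Answer: NB

Derivation:
Op 1: add NA@51 -> ring=[51:NA]
Op 2: add NB@98 -> ring=[51:NA,98:NB]
Op 3: route key 36: smallest pos >= 36 is 51 -> NA
Op 4: add NC@60 -> ring=[51:NA,60:NC,98:NB]
Op 5: route key 93: smallest pos >= 93 is 98 -> NB
Op 6: add ND@81 -> ring=[51:NA,60:NC,81:ND,98:NB]
Op 7: remove NC -> ring=[51:NA,81:ND,98:NB]
Op 8: add NE@53 -> ring=[51:NA,53:NE,81:ND,98:NB]
Final route key 97: smallest pos >= 97 is 98 -> NB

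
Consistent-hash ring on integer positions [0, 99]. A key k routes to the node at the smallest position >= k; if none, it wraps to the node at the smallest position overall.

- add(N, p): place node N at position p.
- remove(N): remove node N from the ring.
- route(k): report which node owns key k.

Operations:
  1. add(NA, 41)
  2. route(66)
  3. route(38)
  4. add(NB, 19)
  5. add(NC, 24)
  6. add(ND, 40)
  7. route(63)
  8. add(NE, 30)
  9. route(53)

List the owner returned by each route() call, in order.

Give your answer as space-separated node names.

Answer: NA NA NB NB

Derivation:
Op 1: add NA@41 -> ring=[41:NA]
Op 2: route key 66: none >= 66, wrap to smallest pos 41 -> NA
Op 3: route key 38: smallest pos >= 38 is 41 -> NA
Op 4: add NB@19 -> ring=[19:NB,41:NA]
Op 5: add NC@24 -> ring=[19:NB,24:NC,41:NA]
Op 6: add ND@40 -> ring=[19:NB,24:NC,40:ND,41:NA]
Op 7: route key 63: none >= 63, wrap to smallest pos 19 -> NB
Op 8: add NE@30 -> ring=[19:NB,24:NC,30:NE,40:ND,41:NA]
Op 9: route key 53: none >= 53, wrap to smallest pos 19 -> NB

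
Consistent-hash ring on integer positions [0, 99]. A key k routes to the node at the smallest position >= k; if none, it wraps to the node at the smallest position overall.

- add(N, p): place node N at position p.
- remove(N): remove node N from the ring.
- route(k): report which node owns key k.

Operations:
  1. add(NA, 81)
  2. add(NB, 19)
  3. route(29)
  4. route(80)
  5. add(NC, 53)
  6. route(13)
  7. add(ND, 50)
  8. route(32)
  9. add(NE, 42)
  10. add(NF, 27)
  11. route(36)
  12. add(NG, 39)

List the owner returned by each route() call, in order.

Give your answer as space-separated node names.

Op 1: add NA@81 -> ring=[81:NA]
Op 2: add NB@19 -> ring=[19:NB,81:NA]
Op 3: route key 29: smallest pos >= 29 is 81 -> NA
Op 4: route key 80: smallest pos >= 80 is 81 -> NA
Op 5: add NC@53 -> ring=[19:NB,53:NC,81:NA]
Op 6: route key 13: smallest pos >= 13 is 19 -> NB
Op 7: add ND@50 -> ring=[19:NB,50:ND,53:NC,81:NA]
Op 8: route key 32: smallest pos >= 32 is 50 -> ND
Op 9: add NE@42 -> ring=[19:NB,42:NE,50:ND,53:NC,81:NA]
Op 10: add NF@27 -> ring=[19:NB,27:NF,42:NE,50:ND,53:NC,81:NA]
Op 11: route key 36: smallest pos >= 36 is 42 -> NE
Op 12: add NG@39 -> ring=[19:NB,27:NF,39:NG,42:NE,50:ND,53:NC,81:NA]

Answer: NA NA NB ND NE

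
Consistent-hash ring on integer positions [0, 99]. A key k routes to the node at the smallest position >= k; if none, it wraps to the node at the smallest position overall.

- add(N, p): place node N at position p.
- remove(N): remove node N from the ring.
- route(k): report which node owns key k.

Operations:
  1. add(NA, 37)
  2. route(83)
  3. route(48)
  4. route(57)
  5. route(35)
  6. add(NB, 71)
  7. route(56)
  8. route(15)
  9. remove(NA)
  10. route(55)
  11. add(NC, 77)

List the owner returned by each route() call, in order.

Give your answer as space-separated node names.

Op 1: add NA@37 -> ring=[37:NA]
Op 2: route key 83: none >= 83, wrap to smallest pos 37 -> NA
Op 3: route key 48: none >= 48, wrap to smallest pos 37 -> NA
Op 4: route key 57: none >= 57, wrap to smallest pos 37 -> NA
Op 5: route key 35: smallest pos >= 35 is 37 -> NA
Op 6: add NB@71 -> ring=[37:NA,71:NB]
Op 7: route key 56: smallest pos >= 56 is 71 -> NB
Op 8: route key 15: smallest pos >= 15 is 37 -> NA
Op 9: remove NA -> ring=[71:NB]
Op 10: route key 55: smallest pos >= 55 is 71 -> NB
Op 11: add NC@77 -> ring=[71:NB,77:NC]

Answer: NA NA NA NA NB NA NB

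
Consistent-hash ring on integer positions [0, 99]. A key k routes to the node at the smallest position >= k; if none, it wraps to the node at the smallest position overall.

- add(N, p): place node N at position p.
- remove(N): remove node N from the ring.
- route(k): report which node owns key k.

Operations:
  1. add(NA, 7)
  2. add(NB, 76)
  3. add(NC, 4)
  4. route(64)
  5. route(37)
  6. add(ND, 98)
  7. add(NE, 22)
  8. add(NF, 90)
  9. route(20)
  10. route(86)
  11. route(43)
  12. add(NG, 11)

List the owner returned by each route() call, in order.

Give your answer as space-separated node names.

Op 1: add NA@7 -> ring=[7:NA]
Op 2: add NB@76 -> ring=[7:NA,76:NB]
Op 3: add NC@4 -> ring=[4:NC,7:NA,76:NB]
Op 4: route key 64: smallest pos >= 64 is 76 -> NB
Op 5: route key 37: smallest pos >= 37 is 76 -> NB
Op 6: add ND@98 -> ring=[4:NC,7:NA,76:NB,98:ND]
Op 7: add NE@22 -> ring=[4:NC,7:NA,22:NE,76:NB,98:ND]
Op 8: add NF@90 -> ring=[4:NC,7:NA,22:NE,76:NB,90:NF,98:ND]
Op 9: route key 20: smallest pos >= 20 is 22 -> NE
Op 10: route key 86: smallest pos >= 86 is 90 -> NF
Op 11: route key 43: smallest pos >= 43 is 76 -> NB
Op 12: add NG@11 -> ring=[4:NC,7:NA,11:NG,22:NE,76:NB,90:NF,98:ND]

Answer: NB NB NE NF NB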